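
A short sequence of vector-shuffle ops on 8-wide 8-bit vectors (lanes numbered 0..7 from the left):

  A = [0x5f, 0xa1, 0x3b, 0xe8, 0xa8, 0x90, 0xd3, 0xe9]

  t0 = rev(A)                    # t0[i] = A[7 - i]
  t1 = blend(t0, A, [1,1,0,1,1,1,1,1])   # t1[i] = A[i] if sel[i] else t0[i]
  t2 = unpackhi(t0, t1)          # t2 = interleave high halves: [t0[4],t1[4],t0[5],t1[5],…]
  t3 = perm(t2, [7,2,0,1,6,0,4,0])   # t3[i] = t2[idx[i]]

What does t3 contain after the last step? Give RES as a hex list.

RES = [ 0xe9  0x3b  0xe8  0xa8  0x5f  0xe8  0xa1  0xe8 ]

t0 = [0xe9, 0xd3, 0x90, 0xa8, 0xe8, 0x3b, 0xa1, 0x5f]
t1 = [0x5f, 0xa1, 0x90, 0xe8, 0xa8, 0x90, 0xd3, 0xe9]
t2 = [0xe8, 0xa8, 0x3b, 0x90, 0xa1, 0xd3, 0x5f, 0xe9]
t3 = [0xe9, 0x3b, 0xe8, 0xa8, 0x5f, 0xe8, 0xa1, 0xe8]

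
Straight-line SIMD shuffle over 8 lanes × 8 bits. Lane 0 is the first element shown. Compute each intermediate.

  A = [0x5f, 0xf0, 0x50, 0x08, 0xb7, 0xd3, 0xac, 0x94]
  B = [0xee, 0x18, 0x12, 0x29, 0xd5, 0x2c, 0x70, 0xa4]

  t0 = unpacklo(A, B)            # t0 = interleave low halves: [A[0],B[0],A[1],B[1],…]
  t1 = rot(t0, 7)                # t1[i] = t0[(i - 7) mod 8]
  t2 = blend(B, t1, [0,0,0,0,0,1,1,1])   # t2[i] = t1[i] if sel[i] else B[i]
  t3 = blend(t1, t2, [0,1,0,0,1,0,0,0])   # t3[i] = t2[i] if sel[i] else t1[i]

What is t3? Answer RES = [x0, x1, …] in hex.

t0 = [0x5f, 0xee, 0xf0, 0x18, 0x50, 0x12, 0x08, 0x29]
t1 = [0xee, 0xf0, 0x18, 0x50, 0x12, 0x08, 0x29, 0x5f]
t2 = [0xee, 0x18, 0x12, 0x29, 0xd5, 0x08, 0x29, 0x5f]
t3 = [0xee, 0x18, 0x18, 0x50, 0xd5, 0x08, 0x29, 0x5f]

RES = [0xee, 0x18, 0x18, 0x50, 0xd5, 0x08, 0x29, 0x5f]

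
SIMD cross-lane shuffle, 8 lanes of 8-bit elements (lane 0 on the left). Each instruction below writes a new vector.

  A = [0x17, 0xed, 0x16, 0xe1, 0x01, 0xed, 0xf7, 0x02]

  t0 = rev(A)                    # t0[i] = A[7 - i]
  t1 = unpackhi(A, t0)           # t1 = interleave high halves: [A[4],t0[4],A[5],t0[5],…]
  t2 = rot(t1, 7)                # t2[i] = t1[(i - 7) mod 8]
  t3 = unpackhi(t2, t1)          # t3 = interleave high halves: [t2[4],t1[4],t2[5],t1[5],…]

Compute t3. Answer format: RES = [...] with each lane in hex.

RES = [ 0xed  0xf7  0x02  0xed  0x17  0x02  0x01  0x17 ]

t0 = [0x02, 0xf7, 0xed, 0x01, 0xe1, 0x16, 0xed, 0x17]
t1 = [0x01, 0xe1, 0xed, 0x16, 0xf7, 0xed, 0x02, 0x17]
t2 = [0xe1, 0xed, 0x16, 0xf7, 0xed, 0x02, 0x17, 0x01]
t3 = [0xed, 0xf7, 0x02, 0xed, 0x17, 0x02, 0x01, 0x17]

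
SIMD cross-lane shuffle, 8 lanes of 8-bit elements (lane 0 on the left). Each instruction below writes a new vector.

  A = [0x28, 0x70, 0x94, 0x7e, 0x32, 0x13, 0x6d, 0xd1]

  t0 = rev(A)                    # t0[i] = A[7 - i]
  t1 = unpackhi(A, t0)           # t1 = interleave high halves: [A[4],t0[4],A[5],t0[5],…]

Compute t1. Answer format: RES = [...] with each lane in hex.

RES = [ 0x32  0x7e  0x13  0x94  0x6d  0x70  0xd1  0x28 ]

  t0: d1 6d 13 32 7e 94 70 28
  t1: 32 7e 13 94 6d 70 d1 28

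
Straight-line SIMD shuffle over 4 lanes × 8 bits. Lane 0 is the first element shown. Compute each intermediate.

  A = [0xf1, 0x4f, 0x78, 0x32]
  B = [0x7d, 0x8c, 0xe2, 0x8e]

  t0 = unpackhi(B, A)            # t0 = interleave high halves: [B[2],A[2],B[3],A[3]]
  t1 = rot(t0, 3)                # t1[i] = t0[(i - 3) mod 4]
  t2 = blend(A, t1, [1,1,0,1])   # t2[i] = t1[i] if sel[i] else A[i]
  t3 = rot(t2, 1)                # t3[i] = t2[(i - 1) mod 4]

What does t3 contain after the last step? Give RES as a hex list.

t0 = [0xe2, 0x78, 0x8e, 0x32]
t1 = [0x78, 0x8e, 0x32, 0xe2]
t2 = [0x78, 0x8e, 0x78, 0xe2]
t3 = [0xe2, 0x78, 0x8e, 0x78]

RES = [ 0xe2  0x78  0x8e  0x78 ]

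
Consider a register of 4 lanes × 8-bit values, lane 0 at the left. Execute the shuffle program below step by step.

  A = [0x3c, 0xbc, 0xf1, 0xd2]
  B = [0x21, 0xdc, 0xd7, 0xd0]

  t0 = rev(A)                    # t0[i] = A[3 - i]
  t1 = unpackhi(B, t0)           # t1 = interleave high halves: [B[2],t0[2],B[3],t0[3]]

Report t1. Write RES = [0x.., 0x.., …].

RES = [0xd7, 0xbc, 0xd0, 0x3c]

→ t0 |d2|f1|bc|3c|
→ t1 |d7|bc|d0|3c|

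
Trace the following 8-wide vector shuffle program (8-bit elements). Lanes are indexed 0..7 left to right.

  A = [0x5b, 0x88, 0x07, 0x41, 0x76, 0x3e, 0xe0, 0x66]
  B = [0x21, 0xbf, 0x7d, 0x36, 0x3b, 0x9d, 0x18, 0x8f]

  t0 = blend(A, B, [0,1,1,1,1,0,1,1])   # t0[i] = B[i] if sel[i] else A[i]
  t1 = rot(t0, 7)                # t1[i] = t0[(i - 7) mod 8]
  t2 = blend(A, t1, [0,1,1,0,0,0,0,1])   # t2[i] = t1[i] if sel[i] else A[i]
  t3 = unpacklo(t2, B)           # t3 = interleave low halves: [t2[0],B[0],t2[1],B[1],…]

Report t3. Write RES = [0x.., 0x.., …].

RES = [ 0x5b  0x21  0x7d  0xbf  0x36  0x7d  0x41  0x36 ]

t0 = [0x5b, 0xbf, 0x7d, 0x36, 0x3b, 0x3e, 0x18, 0x8f]
t1 = [0xbf, 0x7d, 0x36, 0x3b, 0x3e, 0x18, 0x8f, 0x5b]
t2 = [0x5b, 0x7d, 0x36, 0x41, 0x76, 0x3e, 0xe0, 0x5b]
t3 = [0x5b, 0x21, 0x7d, 0xbf, 0x36, 0x7d, 0x41, 0x36]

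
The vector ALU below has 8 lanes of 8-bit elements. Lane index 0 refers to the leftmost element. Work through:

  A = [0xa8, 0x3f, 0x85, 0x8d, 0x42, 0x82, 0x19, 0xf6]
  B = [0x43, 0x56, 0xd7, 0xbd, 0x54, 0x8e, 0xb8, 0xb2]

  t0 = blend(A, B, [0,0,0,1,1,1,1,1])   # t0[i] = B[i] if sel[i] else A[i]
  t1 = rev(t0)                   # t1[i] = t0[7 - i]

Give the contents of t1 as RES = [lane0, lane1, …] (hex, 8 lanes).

→ t0 |a8|3f|85|bd|54|8e|b8|b2|
→ t1 |b2|b8|8e|54|bd|85|3f|a8|

RES = [ 0xb2  0xb8  0x8e  0x54  0xbd  0x85  0x3f  0xa8 ]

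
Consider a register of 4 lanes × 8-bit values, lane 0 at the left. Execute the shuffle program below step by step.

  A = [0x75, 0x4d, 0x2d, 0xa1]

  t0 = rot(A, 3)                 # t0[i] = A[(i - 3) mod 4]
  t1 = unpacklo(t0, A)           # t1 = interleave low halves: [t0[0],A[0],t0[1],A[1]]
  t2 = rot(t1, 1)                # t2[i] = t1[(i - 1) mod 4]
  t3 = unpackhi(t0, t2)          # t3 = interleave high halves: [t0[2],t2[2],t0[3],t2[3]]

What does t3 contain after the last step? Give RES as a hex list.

t0 = [0x4d, 0x2d, 0xa1, 0x75]
t1 = [0x4d, 0x75, 0x2d, 0x4d]
t2 = [0x4d, 0x4d, 0x75, 0x2d]
t3 = [0xa1, 0x75, 0x75, 0x2d]

RES = [0xa1, 0x75, 0x75, 0x2d]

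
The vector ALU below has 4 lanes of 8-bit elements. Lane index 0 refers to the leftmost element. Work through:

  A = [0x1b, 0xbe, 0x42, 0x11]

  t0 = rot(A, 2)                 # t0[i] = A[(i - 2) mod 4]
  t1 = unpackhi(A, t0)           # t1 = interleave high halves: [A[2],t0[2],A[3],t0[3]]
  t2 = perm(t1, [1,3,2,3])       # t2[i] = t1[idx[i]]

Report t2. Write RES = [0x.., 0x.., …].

t0 = [0x42, 0x11, 0x1b, 0xbe]
t1 = [0x42, 0x1b, 0x11, 0xbe]
t2 = [0x1b, 0xbe, 0x11, 0xbe]

RES = [0x1b, 0xbe, 0x11, 0xbe]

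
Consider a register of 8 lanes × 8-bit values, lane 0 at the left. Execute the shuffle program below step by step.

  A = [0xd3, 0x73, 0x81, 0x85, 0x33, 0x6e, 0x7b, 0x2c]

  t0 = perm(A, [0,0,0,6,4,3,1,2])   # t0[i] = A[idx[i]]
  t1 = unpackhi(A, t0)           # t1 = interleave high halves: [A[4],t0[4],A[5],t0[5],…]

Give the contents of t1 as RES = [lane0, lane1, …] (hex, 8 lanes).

t0 = [0xd3, 0xd3, 0xd3, 0x7b, 0x33, 0x85, 0x73, 0x81]
t1 = [0x33, 0x33, 0x6e, 0x85, 0x7b, 0x73, 0x2c, 0x81]

RES = [0x33, 0x33, 0x6e, 0x85, 0x7b, 0x73, 0x2c, 0x81]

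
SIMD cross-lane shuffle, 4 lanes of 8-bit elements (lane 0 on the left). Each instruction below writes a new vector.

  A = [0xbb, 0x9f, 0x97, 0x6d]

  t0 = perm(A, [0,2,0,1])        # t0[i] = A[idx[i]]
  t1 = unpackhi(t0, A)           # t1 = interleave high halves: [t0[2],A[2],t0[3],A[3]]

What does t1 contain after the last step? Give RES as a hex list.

RES = [ 0xbb  0x97  0x9f  0x6d ]

t0 = [0xbb, 0x97, 0xbb, 0x9f]
t1 = [0xbb, 0x97, 0x9f, 0x6d]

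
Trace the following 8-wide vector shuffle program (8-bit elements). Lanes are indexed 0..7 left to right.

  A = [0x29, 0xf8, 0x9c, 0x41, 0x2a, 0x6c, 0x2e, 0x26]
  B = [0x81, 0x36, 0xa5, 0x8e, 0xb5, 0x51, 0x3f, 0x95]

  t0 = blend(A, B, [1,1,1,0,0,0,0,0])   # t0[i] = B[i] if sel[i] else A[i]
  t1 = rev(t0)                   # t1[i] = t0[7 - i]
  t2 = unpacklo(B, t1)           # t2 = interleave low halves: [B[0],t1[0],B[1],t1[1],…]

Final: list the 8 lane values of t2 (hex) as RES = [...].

t0 = [0x81, 0x36, 0xa5, 0x41, 0x2a, 0x6c, 0x2e, 0x26]
t1 = [0x26, 0x2e, 0x6c, 0x2a, 0x41, 0xa5, 0x36, 0x81]
t2 = [0x81, 0x26, 0x36, 0x2e, 0xa5, 0x6c, 0x8e, 0x2a]

RES = [ 0x81  0x26  0x36  0x2e  0xa5  0x6c  0x8e  0x2a ]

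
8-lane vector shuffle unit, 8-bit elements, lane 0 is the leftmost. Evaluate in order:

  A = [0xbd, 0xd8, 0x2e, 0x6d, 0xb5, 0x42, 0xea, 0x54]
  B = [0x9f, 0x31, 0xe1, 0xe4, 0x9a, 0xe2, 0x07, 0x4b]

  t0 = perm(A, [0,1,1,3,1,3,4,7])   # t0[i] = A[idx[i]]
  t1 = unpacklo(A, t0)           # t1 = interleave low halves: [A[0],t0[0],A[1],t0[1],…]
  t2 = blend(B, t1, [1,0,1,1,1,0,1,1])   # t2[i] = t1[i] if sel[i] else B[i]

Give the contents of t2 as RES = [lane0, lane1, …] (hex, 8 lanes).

RES = [ 0xbd  0x31  0xd8  0xd8  0x2e  0xe2  0x6d  0x6d ]

t0 = [0xbd, 0xd8, 0xd8, 0x6d, 0xd8, 0x6d, 0xb5, 0x54]
t1 = [0xbd, 0xbd, 0xd8, 0xd8, 0x2e, 0xd8, 0x6d, 0x6d]
t2 = [0xbd, 0x31, 0xd8, 0xd8, 0x2e, 0xe2, 0x6d, 0x6d]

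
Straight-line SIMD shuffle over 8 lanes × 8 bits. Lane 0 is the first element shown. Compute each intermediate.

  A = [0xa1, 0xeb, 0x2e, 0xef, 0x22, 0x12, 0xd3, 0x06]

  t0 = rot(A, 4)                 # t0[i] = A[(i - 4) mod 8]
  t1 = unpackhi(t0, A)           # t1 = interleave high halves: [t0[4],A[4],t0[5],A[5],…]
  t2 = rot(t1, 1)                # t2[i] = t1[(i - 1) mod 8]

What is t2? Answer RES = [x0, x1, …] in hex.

RES = [ 0x06  0xa1  0x22  0xeb  0x12  0x2e  0xd3  0xef ]

→ t0 |22|12|d3|06|a1|eb|2e|ef|
→ t1 |a1|22|eb|12|2e|d3|ef|06|
→ t2 |06|a1|22|eb|12|2e|d3|ef|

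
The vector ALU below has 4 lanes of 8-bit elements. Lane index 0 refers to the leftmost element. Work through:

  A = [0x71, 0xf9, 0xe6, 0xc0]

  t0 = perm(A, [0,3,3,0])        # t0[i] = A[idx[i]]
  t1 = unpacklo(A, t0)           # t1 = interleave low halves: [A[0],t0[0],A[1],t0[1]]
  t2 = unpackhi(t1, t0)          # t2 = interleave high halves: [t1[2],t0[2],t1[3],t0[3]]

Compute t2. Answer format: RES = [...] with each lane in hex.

RES = [0xf9, 0xc0, 0xc0, 0x71]

  t0: 71 c0 c0 71
  t1: 71 71 f9 c0
  t2: f9 c0 c0 71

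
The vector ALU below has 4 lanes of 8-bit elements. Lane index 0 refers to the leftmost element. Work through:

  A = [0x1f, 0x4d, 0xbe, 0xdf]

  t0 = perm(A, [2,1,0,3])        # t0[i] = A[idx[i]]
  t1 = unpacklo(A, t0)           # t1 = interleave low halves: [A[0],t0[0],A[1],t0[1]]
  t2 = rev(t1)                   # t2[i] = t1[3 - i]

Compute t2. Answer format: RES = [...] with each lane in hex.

  t0: be 4d 1f df
  t1: 1f be 4d 4d
  t2: 4d 4d be 1f

RES = [0x4d, 0x4d, 0xbe, 0x1f]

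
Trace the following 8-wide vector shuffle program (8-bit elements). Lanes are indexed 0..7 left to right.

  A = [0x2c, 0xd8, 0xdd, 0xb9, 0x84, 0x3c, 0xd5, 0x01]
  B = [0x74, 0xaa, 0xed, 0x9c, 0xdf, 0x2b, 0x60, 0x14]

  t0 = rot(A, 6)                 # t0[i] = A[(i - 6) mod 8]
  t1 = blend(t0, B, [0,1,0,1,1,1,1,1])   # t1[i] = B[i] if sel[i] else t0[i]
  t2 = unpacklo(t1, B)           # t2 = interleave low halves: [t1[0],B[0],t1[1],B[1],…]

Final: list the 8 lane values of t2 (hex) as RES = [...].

t0 = [0xdd, 0xb9, 0x84, 0x3c, 0xd5, 0x01, 0x2c, 0xd8]
t1 = [0xdd, 0xaa, 0x84, 0x9c, 0xdf, 0x2b, 0x60, 0x14]
t2 = [0xdd, 0x74, 0xaa, 0xaa, 0x84, 0xed, 0x9c, 0x9c]

RES = [0xdd, 0x74, 0xaa, 0xaa, 0x84, 0xed, 0x9c, 0x9c]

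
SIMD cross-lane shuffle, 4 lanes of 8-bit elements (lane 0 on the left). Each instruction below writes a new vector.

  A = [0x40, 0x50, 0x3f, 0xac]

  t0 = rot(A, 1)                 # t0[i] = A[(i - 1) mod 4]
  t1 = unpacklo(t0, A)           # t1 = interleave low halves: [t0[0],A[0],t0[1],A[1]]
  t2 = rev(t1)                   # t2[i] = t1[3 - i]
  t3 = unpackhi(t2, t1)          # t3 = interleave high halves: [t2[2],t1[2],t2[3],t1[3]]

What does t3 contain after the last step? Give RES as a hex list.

RES = [ 0x40  0x40  0xac  0x50 ]

t0 = [0xac, 0x40, 0x50, 0x3f]
t1 = [0xac, 0x40, 0x40, 0x50]
t2 = [0x50, 0x40, 0x40, 0xac]
t3 = [0x40, 0x40, 0xac, 0x50]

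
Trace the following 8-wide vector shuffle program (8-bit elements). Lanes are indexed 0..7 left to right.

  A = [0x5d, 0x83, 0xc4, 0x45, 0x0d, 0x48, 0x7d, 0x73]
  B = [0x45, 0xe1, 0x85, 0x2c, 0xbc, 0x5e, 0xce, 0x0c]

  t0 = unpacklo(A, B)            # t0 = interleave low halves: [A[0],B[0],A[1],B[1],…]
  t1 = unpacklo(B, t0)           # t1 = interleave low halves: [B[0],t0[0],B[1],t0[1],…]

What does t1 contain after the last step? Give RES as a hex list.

RES = [0x45, 0x5d, 0xe1, 0x45, 0x85, 0x83, 0x2c, 0xe1]

→ t0 |5d|45|83|e1|c4|85|45|2c|
→ t1 |45|5d|e1|45|85|83|2c|e1|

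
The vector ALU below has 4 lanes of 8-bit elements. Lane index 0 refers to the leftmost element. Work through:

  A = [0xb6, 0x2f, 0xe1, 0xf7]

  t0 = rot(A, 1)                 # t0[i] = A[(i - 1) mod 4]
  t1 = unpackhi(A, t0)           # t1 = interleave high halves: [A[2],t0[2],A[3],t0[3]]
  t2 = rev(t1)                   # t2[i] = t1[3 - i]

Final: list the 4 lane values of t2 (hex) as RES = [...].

t0 = [0xf7, 0xb6, 0x2f, 0xe1]
t1 = [0xe1, 0x2f, 0xf7, 0xe1]
t2 = [0xe1, 0xf7, 0x2f, 0xe1]

RES = [ 0xe1  0xf7  0x2f  0xe1 ]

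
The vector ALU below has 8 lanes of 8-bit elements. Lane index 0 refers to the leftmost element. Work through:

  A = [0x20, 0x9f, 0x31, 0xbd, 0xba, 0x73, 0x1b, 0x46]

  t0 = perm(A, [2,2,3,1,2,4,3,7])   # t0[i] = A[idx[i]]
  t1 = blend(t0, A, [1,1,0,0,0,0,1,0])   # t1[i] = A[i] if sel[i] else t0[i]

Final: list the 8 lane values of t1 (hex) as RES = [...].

→ t0 |31|31|bd|9f|31|ba|bd|46|
→ t1 |20|9f|bd|9f|31|ba|1b|46|

RES = [ 0x20  0x9f  0xbd  0x9f  0x31  0xba  0x1b  0x46 ]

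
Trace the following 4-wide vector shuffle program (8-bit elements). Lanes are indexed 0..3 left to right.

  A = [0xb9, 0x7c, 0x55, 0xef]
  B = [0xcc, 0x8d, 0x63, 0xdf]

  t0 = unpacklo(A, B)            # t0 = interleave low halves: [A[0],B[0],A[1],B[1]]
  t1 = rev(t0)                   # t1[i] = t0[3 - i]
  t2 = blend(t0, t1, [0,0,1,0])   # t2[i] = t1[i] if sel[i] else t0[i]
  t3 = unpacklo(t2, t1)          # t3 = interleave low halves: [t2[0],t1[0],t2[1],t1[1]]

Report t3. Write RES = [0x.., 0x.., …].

→ t0 |b9|cc|7c|8d|
→ t1 |8d|7c|cc|b9|
→ t2 |b9|cc|cc|8d|
→ t3 |b9|8d|cc|7c|

RES = [0xb9, 0x8d, 0xcc, 0x7c]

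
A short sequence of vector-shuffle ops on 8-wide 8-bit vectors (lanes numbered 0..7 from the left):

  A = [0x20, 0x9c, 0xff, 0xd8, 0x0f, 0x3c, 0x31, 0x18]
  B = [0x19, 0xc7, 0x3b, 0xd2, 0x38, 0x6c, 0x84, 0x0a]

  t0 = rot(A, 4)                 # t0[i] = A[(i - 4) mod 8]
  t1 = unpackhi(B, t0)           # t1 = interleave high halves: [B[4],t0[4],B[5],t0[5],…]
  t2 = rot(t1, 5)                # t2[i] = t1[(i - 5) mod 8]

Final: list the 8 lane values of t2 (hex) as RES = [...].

RES = [ 0x9c  0x84  0xff  0x0a  0xd8  0x38  0x20  0x6c ]

  t0: 0f 3c 31 18 20 9c ff d8
  t1: 38 20 6c 9c 84 ff 0a d8
  t2: 9c 84 ff 0a d8 38 20 6c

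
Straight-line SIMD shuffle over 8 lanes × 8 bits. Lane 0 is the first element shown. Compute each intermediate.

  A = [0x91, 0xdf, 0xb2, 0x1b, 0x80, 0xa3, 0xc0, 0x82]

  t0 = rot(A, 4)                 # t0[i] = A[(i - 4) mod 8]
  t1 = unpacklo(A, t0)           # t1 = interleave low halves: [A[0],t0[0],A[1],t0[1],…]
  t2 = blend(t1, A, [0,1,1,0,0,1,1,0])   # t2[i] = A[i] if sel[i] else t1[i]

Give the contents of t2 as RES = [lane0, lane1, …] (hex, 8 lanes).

RES = [0x91, 0xdf, 0xb2, 0xa3, 0xb2, 0xa3, 0xc0, 0x82]

t0 = [0x80, 0xa3, 0xc0, 0x82, 0x91, 0xdf, 0xb2, 0x1b]
t1 = [0x91, 0x80, 0xdf, 0xa3, 0xb2, 0xc0, 0x1b, 0x82]
t2 = [0x91, 0xdf, 0xb2, 0xa3, 0xb2, 0xa3, 0xc0, 0x82]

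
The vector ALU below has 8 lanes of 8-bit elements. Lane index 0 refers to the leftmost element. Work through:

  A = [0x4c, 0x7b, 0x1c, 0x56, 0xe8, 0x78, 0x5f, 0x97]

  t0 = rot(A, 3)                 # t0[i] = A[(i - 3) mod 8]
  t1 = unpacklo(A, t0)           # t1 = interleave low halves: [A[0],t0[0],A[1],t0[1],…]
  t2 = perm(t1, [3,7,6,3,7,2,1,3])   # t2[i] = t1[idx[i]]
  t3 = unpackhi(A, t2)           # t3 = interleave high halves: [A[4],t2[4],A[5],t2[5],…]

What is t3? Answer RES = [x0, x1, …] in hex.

RES = [ 0xe8  0x4c  0x78  0x7b  0x5f  0x78  0x97  0x5f ]

  t0: 78 5f 97 4c 7b 1c 56 e8
  t1: 4c 78 7b 5f 1c 97 56 4c
  t2: 5f 4c 56 5f 4c 7b 78 5f
  t3: e8 4c 78 7b 5f 78 97 5f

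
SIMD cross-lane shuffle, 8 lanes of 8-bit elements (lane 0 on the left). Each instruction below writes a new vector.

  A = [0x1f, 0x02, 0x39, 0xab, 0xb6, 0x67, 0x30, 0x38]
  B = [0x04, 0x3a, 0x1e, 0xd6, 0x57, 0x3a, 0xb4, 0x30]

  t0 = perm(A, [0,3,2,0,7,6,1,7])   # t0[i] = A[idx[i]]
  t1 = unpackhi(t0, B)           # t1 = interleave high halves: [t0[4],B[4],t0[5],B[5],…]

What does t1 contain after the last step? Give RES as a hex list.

→ t0 |1f|ab|39|1f|38|30|02|38|
→ t1 |38|57|30|3a|02|b4|38|30|

RES = [0x38, 0x57, 0x30, 0x3a, 0x02, 0xb4, 0x38, 0x30]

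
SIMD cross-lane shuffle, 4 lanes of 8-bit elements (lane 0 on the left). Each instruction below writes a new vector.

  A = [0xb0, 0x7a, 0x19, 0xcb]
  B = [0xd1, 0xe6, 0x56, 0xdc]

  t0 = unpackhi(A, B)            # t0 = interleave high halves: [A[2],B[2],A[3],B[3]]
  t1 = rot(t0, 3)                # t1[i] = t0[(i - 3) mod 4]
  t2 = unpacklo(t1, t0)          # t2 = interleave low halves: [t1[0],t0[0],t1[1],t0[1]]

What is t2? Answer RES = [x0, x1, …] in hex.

RES = [ 0x56  0x19  0xcb  0x56 ]

  t0: 19 56 cb dc
  t1: 56 cb dc 19
  t2: 56 19 cb 56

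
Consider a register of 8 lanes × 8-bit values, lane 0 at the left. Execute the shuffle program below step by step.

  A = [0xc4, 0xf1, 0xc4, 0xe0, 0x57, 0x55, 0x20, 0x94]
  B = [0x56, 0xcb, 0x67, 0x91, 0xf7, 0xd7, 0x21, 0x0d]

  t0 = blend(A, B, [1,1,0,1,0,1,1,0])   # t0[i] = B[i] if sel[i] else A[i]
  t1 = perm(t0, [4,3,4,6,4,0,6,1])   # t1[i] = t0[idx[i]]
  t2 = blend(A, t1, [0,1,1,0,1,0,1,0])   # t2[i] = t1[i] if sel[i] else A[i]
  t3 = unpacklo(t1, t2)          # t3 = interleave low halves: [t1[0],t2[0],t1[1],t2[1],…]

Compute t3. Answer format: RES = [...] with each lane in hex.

RES = [0x57, 0xc4, 0x91, 0x91, 0x57, 0x57, 0x21, 0xe0]

  t0: 56 cb c4 91 57 d7 21 94
  t1: 57 91 57 21 57 56 21 cb
  t2: c4 91 57 e0 57 55 21 94
  t3: 57 c4 91 91 57 57 21 e0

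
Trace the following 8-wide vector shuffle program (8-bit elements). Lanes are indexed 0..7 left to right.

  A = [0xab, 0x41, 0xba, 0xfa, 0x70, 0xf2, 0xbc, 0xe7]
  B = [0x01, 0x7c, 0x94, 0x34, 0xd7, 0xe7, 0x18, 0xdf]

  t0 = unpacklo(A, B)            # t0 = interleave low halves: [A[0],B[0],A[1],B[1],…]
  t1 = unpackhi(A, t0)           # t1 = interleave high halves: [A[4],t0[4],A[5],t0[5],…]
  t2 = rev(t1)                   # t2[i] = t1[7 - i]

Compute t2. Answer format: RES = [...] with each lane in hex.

  t0: ab 01 41 7c ba 94 fa 34
  t1: 70 ba f2 94 bc fa e7 34
  t2: 34 e7 fa bc 94 f2 ba 70

RES = [ 0x34  0xe7  0xfa  0xbc  0x94  0xf2  0xba  0x70 ]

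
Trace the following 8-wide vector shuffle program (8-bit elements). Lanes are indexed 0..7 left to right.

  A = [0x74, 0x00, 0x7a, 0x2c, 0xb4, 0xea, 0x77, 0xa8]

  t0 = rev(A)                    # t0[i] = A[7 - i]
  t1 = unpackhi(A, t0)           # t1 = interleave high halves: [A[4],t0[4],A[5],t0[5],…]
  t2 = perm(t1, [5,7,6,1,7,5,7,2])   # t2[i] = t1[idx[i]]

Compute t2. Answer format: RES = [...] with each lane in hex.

RES = [ 0x00  0x74  0xa8  0x2c  0x74  0x00  0x74  0xea ]

t0 = [0xa8, 0x77, 0xea, 0xb4, 0x2c, 0x7a, 0x00, 0x74]
t1 = [0xb4, 0x2c, 0xea, 0x7a, 0x77, 0x00, 0xa8, 0x74]
t2 = [0x00, 0x74, 0xa8, 0x2c, 0x74, 0x00, 0x74, 0xea]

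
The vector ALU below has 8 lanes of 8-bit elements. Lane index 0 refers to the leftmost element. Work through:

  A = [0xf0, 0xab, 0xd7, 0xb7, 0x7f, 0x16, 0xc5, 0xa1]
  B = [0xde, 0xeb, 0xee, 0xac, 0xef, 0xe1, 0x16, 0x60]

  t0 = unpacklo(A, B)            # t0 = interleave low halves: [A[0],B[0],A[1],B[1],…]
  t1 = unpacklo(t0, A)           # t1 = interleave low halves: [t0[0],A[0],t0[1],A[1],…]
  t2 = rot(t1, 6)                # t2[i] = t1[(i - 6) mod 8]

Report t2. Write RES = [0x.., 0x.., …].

RES = [0xde, 0xab, 0xab, 0xd7, 0xeb, 0xb7, 0xf0, 0xf0]

→ t0 |f0|de|ab|eb|d7|ee|b7|ac|
→ t1 |f0|f0|de|ab|ab|d7|eb|b7|
→ t2 |de|ab|ab|d7|eb|b7|f0|f0|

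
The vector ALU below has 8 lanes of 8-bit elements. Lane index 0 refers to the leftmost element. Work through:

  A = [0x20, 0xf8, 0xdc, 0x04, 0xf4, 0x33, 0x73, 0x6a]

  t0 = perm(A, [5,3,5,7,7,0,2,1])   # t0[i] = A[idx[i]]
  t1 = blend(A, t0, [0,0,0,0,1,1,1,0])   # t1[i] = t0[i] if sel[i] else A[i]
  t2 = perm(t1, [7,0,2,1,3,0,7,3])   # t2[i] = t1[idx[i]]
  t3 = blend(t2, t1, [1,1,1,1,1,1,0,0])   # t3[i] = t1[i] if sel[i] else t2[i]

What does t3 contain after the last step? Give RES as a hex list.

RES = [ 0x20  0xf8  0xdc  0x04  0x6a  0x20  0x6a  0x04 ]

→ t0 |33|04|33|6a|6a|20|dc|f8|
→ t1 |20|f8|dc|04|6a|20|dc|6a|
→ t2 |6a|20|dc|f8|04|20|6a|04|
→ t3 |20|f8|dc|04|6a|20|6a|04|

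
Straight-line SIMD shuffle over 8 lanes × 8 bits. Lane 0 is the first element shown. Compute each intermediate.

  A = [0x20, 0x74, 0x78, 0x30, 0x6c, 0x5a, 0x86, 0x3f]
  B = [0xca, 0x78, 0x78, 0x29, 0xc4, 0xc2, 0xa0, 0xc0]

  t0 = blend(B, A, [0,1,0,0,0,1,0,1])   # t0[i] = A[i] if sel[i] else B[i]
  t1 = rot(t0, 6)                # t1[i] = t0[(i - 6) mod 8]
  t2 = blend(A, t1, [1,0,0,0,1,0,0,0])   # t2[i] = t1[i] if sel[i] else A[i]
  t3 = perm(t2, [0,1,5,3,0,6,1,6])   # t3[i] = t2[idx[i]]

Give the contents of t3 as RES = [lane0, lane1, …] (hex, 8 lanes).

t0 = [0xca, 0x74, 0x78, 0x29, 0xc4, 0x5a, 0xa0, 0x3f]
t1 = [0x78, 0x29, 0xc4, 0x5a, 0xa0, 0x3f, 0xca, 0x74]
t2 = [0x78, 0x74, 0x78, 0x30, 0xa0, 0x5a, 0x86, 0x3f]
t3 = [0x78, 0x74, 0x5a, 0x30, 0x78, 0x86, 0x74, 0x86]

RES = [0x78, 0x74, 0x5a, 0x30, 0x78, 0x86, 0x74, 0x86]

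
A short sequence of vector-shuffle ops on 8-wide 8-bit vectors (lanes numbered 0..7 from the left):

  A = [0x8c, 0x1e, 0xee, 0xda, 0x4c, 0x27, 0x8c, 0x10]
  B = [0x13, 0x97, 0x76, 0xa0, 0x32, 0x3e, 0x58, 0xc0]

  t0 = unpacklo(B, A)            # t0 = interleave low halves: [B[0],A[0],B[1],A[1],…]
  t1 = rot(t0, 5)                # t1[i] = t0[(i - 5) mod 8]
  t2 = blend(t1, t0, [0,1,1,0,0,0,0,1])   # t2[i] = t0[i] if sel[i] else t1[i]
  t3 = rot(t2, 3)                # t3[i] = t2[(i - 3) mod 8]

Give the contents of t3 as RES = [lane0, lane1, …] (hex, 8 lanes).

→ t0 |13|8c|97|1e|76|ee|a0|da|
→ t1 |1e|76|ee|a0|da|13|8c|97|
→ t2 |1e|8c|97|a0|da|13|8c|da|
→ t3 |13|8c|da|1e|8c|97|a0|da|

RES = [0x13, 0x8c, 0xda, 0x1e, 0x8c, 0x97, 0xa0, 0xda]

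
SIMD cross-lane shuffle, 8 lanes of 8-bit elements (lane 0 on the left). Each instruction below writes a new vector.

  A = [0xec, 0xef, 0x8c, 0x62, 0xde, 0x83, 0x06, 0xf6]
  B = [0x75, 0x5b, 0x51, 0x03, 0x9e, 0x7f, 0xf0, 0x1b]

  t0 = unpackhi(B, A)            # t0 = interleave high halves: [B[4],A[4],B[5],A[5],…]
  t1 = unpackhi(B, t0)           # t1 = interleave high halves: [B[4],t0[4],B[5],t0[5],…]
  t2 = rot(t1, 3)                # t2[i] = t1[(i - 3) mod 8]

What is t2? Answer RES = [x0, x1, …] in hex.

t0 = [0x9e, 0xde, 0x7f, 0x83, 0xf0, 0x06, 0x1b, 0xf6]
t1 = [0x9e, 0xf0, 0x7f, 0x06, 0xf0, 0x1b, 0x1b, 0xf6]
t2 = [0x1b, 0x1b, 0xf6, 0x9e, 0xf0, 0x7f, 0x06, 0xf0]

RES = [0x1b, 0x1b, 0xf6, 0x9e, 0xf0, 0x7f, 0x06, 0xf0]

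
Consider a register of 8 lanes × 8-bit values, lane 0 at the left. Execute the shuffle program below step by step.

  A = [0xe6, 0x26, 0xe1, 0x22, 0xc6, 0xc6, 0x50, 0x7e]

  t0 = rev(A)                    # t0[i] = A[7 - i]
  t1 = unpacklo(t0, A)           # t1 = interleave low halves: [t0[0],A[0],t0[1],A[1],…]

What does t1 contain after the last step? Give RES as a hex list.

  t0: 7e 50 c6 c6 22 e1 26 e6
  t1: 7e e6 50 26 c6 e1 c6 22

RES = [ 0x7e  0xe6  0x50  0x26  0xc6  0xe1  0xc6  0x22 ]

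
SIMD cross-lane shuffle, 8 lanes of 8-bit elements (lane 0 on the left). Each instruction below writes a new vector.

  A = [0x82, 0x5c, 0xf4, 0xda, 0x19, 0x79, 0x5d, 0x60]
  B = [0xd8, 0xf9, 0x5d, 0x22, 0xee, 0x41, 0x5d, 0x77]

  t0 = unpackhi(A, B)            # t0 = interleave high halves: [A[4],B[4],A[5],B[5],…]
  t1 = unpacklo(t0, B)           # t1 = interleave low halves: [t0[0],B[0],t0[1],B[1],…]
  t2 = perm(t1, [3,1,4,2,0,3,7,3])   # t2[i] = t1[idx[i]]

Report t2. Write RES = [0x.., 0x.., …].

RES = [ 0xf9  0xd8  0x79  0xee  0x19  0xf9  0x22  0xf9 ]

  t0: 19 ee 79 41 5d 5d 60 77
  t1: 19 d8 ee f9 79 5d 41 22
  t2: f9 d8 79 ee 19 f9 22 f9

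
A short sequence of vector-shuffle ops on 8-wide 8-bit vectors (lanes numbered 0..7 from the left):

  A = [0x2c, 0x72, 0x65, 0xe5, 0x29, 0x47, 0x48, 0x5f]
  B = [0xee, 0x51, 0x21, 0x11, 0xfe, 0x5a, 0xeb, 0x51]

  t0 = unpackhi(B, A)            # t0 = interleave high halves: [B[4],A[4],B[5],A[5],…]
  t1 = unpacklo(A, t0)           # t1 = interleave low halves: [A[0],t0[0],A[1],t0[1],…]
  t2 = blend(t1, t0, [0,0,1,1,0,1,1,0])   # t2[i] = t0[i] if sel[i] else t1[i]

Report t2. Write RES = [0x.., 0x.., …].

→ t0 |fe|29|5a|47|eb|48|51|5f|
→ t1 |2c|fe|72|29|65|5a|e5|47|
→ t2 |2c|fe|5a|47|65|48|51|47|

RES = [ 0x2c  0xfe  0x5a  0x47  0x65  0x48  0x51  0x47 ]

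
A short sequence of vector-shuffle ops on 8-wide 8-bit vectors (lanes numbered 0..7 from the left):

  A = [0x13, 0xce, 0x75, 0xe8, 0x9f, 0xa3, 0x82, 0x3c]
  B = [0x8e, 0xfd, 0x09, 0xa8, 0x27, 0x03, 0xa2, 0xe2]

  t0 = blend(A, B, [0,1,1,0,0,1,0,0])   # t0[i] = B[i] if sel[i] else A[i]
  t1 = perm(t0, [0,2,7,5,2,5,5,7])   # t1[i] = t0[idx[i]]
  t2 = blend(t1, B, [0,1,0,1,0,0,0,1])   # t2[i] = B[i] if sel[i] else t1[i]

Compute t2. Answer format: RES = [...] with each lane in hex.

RES = [0x13, 0xfd, 0x3c, 0xa8, 0x09, 0x03, 0x03, 0xe2]

t0 = [0x13, 0xfd, 0x09, 0xe8, 0x9f, 0x03, 0x82, 0x3c]
t1 = [0x13, 0x09, 0x3c, 0x03, 0x09, 0x03, 0x03, 0x3c]
t2 = [0x13, 0xfd, 0x3c, 0xa8, 0x09, 0x03, 0x03, 0xe2]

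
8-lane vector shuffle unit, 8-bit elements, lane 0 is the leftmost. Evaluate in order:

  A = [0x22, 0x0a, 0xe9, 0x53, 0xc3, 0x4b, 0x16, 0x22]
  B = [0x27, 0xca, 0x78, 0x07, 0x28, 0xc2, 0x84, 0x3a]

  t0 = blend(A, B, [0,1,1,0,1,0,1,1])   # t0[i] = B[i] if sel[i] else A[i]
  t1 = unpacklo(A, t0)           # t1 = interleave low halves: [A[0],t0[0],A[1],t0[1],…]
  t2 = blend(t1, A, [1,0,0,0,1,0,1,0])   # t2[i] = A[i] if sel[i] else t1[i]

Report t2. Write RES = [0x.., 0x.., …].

RES = [ 0x22  0x22  0x0a  0xca  0xc3  0x78  0x16  0x53 ]

  t0: 22 ca 78 53 28 4b 84 3a
  t1: 22 22 0a ca e9 78 53 53
  t2: 22 22 0a ca c3 78 16 53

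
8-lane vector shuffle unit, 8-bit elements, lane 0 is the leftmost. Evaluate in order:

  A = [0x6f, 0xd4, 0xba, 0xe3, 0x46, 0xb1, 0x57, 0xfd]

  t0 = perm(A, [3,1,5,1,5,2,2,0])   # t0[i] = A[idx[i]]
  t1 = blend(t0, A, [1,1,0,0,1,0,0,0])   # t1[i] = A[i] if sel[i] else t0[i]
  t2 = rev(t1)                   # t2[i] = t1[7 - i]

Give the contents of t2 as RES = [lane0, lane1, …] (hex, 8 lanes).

RES = [ 0x6f  0xba  0xba  0x46  0xd4  0xb1  0xd4  0x6f ]

→ t0 |e3|d4|b1|d4|b1|ba|ba|6f|
→ t1 |6f|d4|b1|d4|46|ba|ba|6f|
→ t2 |6f|ba|ba|46|d4|b1|d4|6f|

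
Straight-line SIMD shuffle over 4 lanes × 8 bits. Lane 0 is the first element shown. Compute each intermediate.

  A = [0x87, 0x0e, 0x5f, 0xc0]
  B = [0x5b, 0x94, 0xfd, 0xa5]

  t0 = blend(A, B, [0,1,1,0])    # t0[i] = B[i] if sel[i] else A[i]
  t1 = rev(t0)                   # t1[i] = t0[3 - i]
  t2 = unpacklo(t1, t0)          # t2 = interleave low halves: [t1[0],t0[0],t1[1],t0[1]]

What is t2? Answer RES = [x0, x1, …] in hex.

RES = [ 0xc0  0x87  0xfd  0x94 ]

→ t0 |87|94|fd|c0|
→ t1 |c0|fd|94|87|
→ t2 |c0|87|fd|94|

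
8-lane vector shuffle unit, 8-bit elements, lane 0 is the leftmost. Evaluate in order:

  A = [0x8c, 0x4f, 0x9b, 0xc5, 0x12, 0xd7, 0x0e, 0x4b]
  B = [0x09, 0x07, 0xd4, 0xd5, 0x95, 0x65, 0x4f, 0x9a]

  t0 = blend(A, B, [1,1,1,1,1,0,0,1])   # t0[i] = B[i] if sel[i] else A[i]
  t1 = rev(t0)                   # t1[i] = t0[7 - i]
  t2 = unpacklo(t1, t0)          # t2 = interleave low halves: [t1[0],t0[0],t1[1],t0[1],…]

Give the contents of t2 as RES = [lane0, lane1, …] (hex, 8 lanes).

t0 = [0x09, 0x07, 0xd4, 0xd5, 0x95, 0xd7, 0x0e, 0x9a]
t1 = [0x9a, 0x0e, 0xd7, 0x95, 0xd5, 0xd4, 0x07, 0x09]
t2 = [0x9a, 0x09, 0x0e, 0x07, 0xd7, 0xd4, 0x95, 0xd5]

RES = [0x9a, 0x09, 0x0e, 0x07, 0xd7, 0xd4, 0x95, 0xd5]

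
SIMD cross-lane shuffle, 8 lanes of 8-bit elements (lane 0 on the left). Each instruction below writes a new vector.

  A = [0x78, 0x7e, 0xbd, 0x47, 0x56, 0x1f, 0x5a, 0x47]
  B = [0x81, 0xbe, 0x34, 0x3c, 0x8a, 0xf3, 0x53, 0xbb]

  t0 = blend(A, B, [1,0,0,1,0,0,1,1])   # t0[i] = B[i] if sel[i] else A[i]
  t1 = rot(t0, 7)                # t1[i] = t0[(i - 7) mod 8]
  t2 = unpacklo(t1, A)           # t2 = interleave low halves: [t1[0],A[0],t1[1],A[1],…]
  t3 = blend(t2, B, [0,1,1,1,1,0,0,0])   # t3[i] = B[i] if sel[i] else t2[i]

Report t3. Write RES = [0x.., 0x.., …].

  t0: 81 7e bd 3c 56 1f 53 bb
  t1: 7e bd 3c 56 1f 53 bb 81
  t2: 7e 78 bd 7e 3c bd 56 47
  t3: 7e be 34 3c 8a bd 56 47

RES = [0x7e, 0xbe, 0x34, 0x3c, 0x8a, 0xbd, 0x56, 0x47]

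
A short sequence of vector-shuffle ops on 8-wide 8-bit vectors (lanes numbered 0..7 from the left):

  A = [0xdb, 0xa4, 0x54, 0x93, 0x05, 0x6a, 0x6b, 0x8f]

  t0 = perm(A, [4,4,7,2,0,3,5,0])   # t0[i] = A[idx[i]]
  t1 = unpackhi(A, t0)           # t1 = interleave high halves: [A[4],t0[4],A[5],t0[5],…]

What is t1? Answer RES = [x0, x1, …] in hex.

RES = [ 0x05  0xdb  0x6a  0x93  0x6b  0x6a  0x8f  0xdb ]

→ t0 |05|05|8f|54|db|93|6a|db|
→ t1 |05|db|6a|93|6b|6a|8f|db|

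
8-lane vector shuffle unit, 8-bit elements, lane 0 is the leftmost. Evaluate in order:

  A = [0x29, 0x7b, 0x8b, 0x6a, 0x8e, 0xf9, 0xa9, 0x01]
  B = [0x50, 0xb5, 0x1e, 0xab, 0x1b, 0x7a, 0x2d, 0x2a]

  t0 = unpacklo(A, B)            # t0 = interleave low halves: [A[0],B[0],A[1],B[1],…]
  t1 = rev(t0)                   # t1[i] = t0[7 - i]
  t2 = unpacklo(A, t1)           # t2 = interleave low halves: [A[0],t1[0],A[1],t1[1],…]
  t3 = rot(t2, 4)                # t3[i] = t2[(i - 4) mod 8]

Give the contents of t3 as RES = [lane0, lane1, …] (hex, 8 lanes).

RES = [0x8b, 0x1e, 0x6a, 0x8b, 0x29, 0xab, 0x7b, 0x6a]

t0 = [0x29, 0x50, 0x7b, 0xb5, 0x8b, 0x1e, 0x6a, 0xab]
t1 = [0xab, 0x6a, 0x1e, 0x8b, 0xb5, 0x7b, 0x50, 0x29]
t2 = [0x29, 0xab, 0x7b, 0x6a, 0x8b, 0x1e, 0x6a, 0x8b]
t3 = [0x8b, 0x1e, 0x6a, 0x8b, 0x29, 0xab, 0x7b, 0x6a]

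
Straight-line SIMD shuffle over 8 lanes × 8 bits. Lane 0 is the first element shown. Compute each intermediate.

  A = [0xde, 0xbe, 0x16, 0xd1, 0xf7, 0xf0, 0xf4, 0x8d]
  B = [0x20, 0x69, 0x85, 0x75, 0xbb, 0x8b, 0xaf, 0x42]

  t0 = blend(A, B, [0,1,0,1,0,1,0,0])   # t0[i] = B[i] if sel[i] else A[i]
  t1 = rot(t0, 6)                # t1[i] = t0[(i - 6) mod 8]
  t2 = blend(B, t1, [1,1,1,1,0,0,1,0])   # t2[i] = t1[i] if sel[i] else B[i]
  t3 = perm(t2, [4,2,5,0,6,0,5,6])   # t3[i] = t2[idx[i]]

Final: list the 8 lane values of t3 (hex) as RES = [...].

t0 = [0xde, 0x69, 0x16, 0x75, 0xf7, 0x8b, 0xf4, 0x8d]
t1 = [0x16, 0x75, 0xf7, 0x8b, 0xf4, 0x8d, 0xde, 0x69]
t2 = [0x16, 0x75, 0xf7, 0x8b, 0xbb, 0x8b, 0xde, 0x42]
t3 = [0xbb, 0xf7, 0x8b, 0x16, 0xde, 0x16, 0x8b, 0xde]

RES = [ 0xbb  0xf7  0x8b  0x16  0xde  0x16  0x8b  0xde ]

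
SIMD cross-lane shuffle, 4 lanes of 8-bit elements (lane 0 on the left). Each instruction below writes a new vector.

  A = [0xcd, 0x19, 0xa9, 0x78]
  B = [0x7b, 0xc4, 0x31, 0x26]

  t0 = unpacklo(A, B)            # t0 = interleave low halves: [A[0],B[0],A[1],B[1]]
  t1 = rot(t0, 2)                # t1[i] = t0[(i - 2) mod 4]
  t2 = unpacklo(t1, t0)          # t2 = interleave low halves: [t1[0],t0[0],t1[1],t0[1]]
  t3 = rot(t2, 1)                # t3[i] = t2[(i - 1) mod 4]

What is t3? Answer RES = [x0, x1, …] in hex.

t0 = [0xcd, 0x7b, 0x19, 0xc4]
t1 = [0x19, 0xc4, 0xcd, 0x7b]
t2 = [0x19, 0xcd, 0xc4, 0x7b]
t3 = [0x7b, 0x19, 0xcd, 0xc4]

RES = [ 0x7b  0x19  0xcd  0xc4 ]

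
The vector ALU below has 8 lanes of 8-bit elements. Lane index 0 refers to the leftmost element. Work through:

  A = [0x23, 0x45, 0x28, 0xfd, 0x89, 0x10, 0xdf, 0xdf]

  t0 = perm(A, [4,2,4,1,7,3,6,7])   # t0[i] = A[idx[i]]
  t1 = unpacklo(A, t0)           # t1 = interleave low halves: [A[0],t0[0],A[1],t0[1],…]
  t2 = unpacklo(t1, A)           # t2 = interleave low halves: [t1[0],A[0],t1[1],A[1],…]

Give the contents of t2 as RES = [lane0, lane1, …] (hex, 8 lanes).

t0 = [0x89, 0x28, 0x89, 0x45, 0xdf, 0xfd, 0xdf, 0xdf]
t1 = [0x23, 0x89, 0x45, 0x28, 0x28, 0x89, 0xfd, 0x45]
t2 = [0x23, 0x23, 0x89, 0x45, 0x45, 0x28, 0x28, 0xfd]

RES = [ 0x23  0x23  0x89  0x45  0x45  0x28  0x28  0xfd ]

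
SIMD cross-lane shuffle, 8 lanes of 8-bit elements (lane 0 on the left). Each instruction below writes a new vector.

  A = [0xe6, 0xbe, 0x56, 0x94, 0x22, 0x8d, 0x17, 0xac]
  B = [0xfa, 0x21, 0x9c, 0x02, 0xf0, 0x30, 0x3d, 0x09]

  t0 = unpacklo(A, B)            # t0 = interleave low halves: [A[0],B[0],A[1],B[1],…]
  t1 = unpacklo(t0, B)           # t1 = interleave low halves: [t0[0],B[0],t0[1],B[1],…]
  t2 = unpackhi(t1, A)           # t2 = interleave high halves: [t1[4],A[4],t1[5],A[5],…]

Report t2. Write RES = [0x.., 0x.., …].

  t0: e6 fa be 21 56 9c 94 02
  t1: e6 fa fa 21 be 9c 21 02
  t2: be 22 9c 8d 21 17 02 ac

RES = [ 0xbe  0x22  0x9c  0x8d  0x21  0x17  0x02  0xac ]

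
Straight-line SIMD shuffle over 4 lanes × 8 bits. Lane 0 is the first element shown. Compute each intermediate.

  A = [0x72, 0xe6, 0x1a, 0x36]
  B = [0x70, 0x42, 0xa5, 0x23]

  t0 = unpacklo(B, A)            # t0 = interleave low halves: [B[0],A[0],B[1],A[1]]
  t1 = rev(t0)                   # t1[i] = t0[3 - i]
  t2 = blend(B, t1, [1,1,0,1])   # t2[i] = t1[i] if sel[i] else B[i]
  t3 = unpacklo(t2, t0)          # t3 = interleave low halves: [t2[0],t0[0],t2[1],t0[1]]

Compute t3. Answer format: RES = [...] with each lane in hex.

RES = [0xe6, 0x70, 0x42, 0x72]

→ t0 |70|72|42|e6|
→ t1 |e6|42|72|70|
→ t2 |e6|42|a5|70|
→ t3 |e6|70|42|72|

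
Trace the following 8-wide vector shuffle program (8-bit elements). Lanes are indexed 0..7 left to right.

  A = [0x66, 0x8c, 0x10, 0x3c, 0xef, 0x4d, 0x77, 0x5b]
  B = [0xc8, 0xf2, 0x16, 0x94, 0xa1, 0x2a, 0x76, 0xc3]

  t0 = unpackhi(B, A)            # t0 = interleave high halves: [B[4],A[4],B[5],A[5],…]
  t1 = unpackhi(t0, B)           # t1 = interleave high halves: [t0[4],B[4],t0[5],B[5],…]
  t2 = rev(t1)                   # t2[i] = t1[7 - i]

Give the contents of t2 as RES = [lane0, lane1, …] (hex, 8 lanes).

→ t0 |a1|ef|2a|4d|76|77|c3|5b|
→ t1 |76|a1|77|2a|c3|76|5b|c3|
→ t2 |c3|5b|76|c3|2a|77|a1|76|

RES = [0xc3, 0x5b, 0x76, 0xc3, 0x2a, 0x77, 0xa1, 0x76]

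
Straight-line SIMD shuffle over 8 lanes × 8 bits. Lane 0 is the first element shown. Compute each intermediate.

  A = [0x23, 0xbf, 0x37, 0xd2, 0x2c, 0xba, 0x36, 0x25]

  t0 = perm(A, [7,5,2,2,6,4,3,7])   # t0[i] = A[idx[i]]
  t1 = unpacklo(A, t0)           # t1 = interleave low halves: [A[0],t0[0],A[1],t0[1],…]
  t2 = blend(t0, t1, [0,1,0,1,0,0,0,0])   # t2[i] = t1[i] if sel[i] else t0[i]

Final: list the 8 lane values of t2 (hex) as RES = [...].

t0 = [0x25, 0xba, 0x37, 0x37, 0x36, 0x2c, 0xd2, 0x25]
t1 = [0x23, 0x25, 0xbf, 0xba, 0x37, 0x37, 0xd2, 0x37]
t2 = [0x25, 0x25, 0x37, 0xba, 0x36, 0x2c, 0xd2, 0x25]

RES = [ 0x25  0x25  0x37  0xba  0x36  0x2c  0xd2  0x25 ]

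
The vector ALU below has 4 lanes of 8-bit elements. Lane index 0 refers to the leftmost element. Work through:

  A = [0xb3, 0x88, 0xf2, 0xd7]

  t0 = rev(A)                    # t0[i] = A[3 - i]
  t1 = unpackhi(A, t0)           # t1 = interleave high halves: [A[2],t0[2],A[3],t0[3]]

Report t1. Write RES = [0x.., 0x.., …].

RES = [ 0xf2  0x88  0xd7  0xb3 ]

  t0: d7 f2 88 b3
  t1: f2 88 d7 b3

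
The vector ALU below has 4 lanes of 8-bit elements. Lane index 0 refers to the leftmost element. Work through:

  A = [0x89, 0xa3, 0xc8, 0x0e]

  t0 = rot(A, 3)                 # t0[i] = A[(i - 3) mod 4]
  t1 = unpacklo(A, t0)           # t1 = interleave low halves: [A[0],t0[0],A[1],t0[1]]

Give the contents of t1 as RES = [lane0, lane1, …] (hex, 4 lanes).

  t0: a3 c8 0e 89
  t1: 89 a3 a3 c8

RES = [0x89, 0xa3, 0xa3, 0xc8]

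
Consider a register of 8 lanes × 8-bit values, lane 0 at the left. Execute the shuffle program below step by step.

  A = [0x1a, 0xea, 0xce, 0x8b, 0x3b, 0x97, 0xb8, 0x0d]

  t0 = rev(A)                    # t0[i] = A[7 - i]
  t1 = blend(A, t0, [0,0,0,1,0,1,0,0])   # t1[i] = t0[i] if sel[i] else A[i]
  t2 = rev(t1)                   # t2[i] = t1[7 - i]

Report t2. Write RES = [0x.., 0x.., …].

RES = [0x0d, 0xb8, 0xce, 0x3b, 0x3b, 0xce, 0xea, 0x1a]

  t0: 0d b8 97 3b 8b ce ea 1a
  t1: 1a ea ce 3b 3b ce b8 0d
  t2: 0d b8 ce 3b 3b ce ea 1a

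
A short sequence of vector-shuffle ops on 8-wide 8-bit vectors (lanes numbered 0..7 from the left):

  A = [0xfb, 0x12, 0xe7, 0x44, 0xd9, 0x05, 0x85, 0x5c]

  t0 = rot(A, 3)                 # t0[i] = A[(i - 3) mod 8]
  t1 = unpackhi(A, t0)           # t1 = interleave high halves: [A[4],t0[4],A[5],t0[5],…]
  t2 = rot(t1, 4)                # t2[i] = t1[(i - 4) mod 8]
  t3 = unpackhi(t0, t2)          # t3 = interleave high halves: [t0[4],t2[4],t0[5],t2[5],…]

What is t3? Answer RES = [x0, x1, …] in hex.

RES = [0x12, 0xd9, 0xe7, 0x12, 0x44, 0x05, 0xd9, 0xe7]

  t0: 05 85 5c fb 12 e7 44 d9
  t1: d9 12 05 e7 85 44 5c d9
  t2: 85 44 5c d9 d9 12 05 e7
  t3: 12 d9 e7 12 44 05 d9 e7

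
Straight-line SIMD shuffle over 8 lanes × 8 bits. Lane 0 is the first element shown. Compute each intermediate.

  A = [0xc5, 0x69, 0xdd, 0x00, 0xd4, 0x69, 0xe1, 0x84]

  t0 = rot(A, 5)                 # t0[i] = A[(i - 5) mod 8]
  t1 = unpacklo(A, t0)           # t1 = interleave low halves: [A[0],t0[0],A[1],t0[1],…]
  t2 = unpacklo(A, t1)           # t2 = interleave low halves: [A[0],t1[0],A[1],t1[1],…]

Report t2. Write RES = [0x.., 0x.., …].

RES = [0xc5, 0xc5, 0x69, 0x00, 0xdd, 0x69, 0x00, 0xd4]

→ t0 |00|d4|69|e1|84|c5|69|dd|
→ t1 |c5|00|69|d4|dd|69|00|e1|
→ t2 |c5|c5|69|00|dd|69|00|d4|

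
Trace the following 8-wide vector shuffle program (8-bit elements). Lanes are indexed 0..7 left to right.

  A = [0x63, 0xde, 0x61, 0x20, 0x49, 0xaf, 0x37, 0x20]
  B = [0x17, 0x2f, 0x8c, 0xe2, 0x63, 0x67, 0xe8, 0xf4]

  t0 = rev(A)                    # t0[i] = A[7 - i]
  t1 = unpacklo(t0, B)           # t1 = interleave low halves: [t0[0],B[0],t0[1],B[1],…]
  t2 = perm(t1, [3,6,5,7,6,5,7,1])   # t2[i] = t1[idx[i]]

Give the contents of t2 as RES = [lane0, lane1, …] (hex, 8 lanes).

RES = [ 0x2f  0x49  0x8c  0xe2  0x49  0x8c  0xe2  0x17 ]

→ t0 |20|37|af|49|20|61|de|63|
→ t1 |20|17|37|2f|af|8c|49|e2|
→ t2 |2f|49|8c|e2|49|8c|e2|17|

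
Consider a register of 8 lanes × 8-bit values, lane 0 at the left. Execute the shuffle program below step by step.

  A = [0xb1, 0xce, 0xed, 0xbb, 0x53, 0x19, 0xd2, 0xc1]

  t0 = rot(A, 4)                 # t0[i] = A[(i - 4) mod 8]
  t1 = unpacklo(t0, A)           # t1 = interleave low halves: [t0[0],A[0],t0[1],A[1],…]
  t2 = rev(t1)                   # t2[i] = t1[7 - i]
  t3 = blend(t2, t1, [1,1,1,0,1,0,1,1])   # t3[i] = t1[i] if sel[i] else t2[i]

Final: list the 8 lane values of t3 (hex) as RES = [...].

→ t0 |53|19|d2|c1|b1|ce|ed|bb|
→ t1 |53|b1|19|ce|d2|ed|c1|bb|
→ t2 |bb|c1|ed|d2|ce|19|b1|53|
→ t3 |53|b1|19|d2|d2|19|c1|bb|

RES = [ 0x53  0xb1  0x19  0xd2  0xd2  0x19  0xc1  0xbb ]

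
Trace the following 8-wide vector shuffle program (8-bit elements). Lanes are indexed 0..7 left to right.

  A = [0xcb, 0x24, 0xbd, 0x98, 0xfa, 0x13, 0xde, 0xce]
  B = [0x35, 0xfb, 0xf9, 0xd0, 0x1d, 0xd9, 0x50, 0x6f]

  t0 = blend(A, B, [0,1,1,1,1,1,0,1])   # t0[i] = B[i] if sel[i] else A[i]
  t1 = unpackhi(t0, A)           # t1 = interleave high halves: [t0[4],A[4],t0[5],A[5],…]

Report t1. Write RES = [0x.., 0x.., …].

RES = [0x1d, 0xfa, 0xd9, 0x13, 0xde, 0xde, 0x6f, 0xce]

→ t0 |cb|fb|f9|d0|1d|d9|de|6f|
→ t1 |1d|fa|d9|13|de|de|6f|ce|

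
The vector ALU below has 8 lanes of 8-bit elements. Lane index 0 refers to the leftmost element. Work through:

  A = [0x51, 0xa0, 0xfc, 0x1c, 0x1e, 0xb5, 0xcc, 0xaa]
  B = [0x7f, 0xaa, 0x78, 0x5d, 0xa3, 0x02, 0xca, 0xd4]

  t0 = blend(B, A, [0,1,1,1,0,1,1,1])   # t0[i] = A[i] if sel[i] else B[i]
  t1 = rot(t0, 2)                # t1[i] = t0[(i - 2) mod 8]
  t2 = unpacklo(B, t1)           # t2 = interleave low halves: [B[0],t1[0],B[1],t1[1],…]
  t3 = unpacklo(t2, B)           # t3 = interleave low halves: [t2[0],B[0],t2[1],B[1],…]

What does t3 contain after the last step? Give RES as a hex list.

t0 = [0x7f, 0xa0, 0xfc, 0x1c, 0xa3, 0xb5, 0xcc, 0xaa]
t1 = [0xcc, 0xaa, 0x7f, 0xa0, 0xfc, 0x1c, 0xa3, 0xb5]
t2 = [0x7f, 0xcc, 0xaa, 0xaa, 0x78, 0x7f, 0x5d, 0xa0]
t3 = [0x7f, 0x7f, 0xcc, 0xaa, 0xaa, 0x78, 0xaa, 0x5d]

RES = [ 0x7f  0x7f  0xcc  0xaa  0xaa  0x78  0xaa  0x5d ]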